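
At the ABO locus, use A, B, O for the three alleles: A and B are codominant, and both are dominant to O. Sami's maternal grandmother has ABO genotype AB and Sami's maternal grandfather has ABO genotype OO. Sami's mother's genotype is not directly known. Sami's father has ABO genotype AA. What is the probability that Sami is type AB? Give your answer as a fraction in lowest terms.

Sami's mother's ABO genotype from AB × OO: 1/2 AO, 1/2 BO.
Crossing each possibility with the father AA and summing P(type AB): 1/2·0 + 1/2·1/2 = 1/4.

1/4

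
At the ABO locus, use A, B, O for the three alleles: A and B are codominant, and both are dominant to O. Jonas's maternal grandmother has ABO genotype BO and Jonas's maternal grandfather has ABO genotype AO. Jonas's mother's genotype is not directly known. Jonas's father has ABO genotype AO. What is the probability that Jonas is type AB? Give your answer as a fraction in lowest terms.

1/8

Jonas's mother's ABO genotype from BO × AO: 1/4 AB, 1/4 AO, 1/4 BO, 1/4 OO.
Crossing each possibility with the father AO and summing P(type AB): 1/4·1/4 + 1/4·0 + 1/4·1/4 + 1/4·0 = 1/8.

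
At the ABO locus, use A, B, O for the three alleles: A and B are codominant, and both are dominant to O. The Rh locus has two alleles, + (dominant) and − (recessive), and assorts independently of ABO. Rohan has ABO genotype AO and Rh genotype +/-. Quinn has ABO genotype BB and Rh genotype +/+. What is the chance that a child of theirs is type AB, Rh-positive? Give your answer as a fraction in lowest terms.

ABO cross AO × BB → offspring phenotypes: 1/2 B, 1/2 AB.
Rh cross +/- × +/+ → 1 Rh+.
Independent loci: P(type AB, Rh-positive) = 1/2 × 1 = 1/2.

1/2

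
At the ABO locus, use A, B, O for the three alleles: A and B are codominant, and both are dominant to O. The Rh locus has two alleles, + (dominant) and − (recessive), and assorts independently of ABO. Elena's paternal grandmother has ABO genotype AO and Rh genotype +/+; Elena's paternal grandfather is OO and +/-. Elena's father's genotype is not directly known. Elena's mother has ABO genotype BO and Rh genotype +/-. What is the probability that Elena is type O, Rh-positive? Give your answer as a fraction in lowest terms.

21/64

Elena's father's ABO genotype from AO × OO: 1/2 AO, 1/2 OO.
Crossing each possibility with the mother BO and summing P(type O): 1/2·1/4 + 1/2·1/2 = 3/8.
Similarly for Rh via the father's Rh distribution: P(Rh+) = 7/8.
Independent loci: 3/8 × 7/8 = 21/64.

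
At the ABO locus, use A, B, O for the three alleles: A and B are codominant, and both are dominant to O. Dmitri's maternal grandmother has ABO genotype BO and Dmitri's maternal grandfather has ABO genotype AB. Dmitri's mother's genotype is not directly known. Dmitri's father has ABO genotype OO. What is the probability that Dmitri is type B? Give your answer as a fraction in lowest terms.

1/2

Dmitri's mother's ABO genotype from BO × AB: 1/4 AB, 1/4 AO, 1/4 BB, 1/4 BO.
Crossing each possibility with the father OO and summing P(type B): 1/4·1/2 + 1/4·0 + 1/4·1 + 1/4·1/2 = 1/2.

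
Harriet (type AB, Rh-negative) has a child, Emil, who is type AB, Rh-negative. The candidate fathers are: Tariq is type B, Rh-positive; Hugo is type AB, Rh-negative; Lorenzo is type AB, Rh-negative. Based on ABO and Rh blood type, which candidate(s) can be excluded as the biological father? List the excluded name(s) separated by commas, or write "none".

A candidate is excluded only if no genotype consistent with his phenotype could produce a type AB, Rh-negative child with a type AB, Rh-negative mother.
Every candidate has at least one consistent genotype combination, so none can be excluded.

none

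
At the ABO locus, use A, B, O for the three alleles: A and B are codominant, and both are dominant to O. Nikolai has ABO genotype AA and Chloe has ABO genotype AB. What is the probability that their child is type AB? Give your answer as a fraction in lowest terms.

ABO cross AA × AB → offspring phenotypes: 1/2 A, 1/2 AB.
So P(type AB) = 1/2.

1/2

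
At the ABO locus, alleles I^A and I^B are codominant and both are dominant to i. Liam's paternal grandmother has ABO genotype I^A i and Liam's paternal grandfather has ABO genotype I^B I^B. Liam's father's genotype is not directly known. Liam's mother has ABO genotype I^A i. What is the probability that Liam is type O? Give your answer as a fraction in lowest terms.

Liam's father's ABO genotype from I^A i × I^B I^B: 1/2 I^A I^B, 1/2 I^B i.
Crossing each possibility with the mother I^A i and summing P(type O): 1/2·0 + 1/2·1/4 = 1/8.

1/8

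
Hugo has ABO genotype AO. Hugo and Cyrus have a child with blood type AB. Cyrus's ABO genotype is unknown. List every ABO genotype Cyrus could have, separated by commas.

For each candidate genotype of Cyrus, check whether crossing it with AO can produce every observed child phenotype.
  AA → possible child types {A} ✗
  AB → possible child types {A, B, AB} ✓
  AO → possible child types {O, A} ✗
  BB → possible child types {B, AB} ✓
  BO → possible child types {O, A, B, AB} ✓
  OO → possible child types {O, A} ✗

AB, BB, BO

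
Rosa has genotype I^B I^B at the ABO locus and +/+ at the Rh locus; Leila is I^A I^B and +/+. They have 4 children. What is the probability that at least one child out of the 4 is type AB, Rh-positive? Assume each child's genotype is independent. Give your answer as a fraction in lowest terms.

ABO cross I^B I^B × I^A I^B → 1/2 B, 1/2 AB.
Rh cross +/+ × +/+ → 1 Rh+; so P(type AB, Rh-positive) = 1/2 × 1 = 1/2 per child.
P(none) = (1/2)^4 = 1/16; P(at least one) = 1 − 1/16 = 15/16.

15/16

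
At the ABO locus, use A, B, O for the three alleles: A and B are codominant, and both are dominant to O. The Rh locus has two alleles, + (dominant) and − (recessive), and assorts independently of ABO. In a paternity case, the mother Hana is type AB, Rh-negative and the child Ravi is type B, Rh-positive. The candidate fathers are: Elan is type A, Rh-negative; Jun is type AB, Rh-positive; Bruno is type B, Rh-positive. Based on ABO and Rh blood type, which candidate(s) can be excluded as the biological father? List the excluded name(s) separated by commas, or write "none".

A candidate is excluded only if no genotype consistent with his phenotype could produce a type B, Rh-positive child with a type AB, Rh-negative mother.
Elan (type A, Rh-): no genotype consistent with that phenotype can produce a type-B Rh+ child with a type-AB mother.

Elan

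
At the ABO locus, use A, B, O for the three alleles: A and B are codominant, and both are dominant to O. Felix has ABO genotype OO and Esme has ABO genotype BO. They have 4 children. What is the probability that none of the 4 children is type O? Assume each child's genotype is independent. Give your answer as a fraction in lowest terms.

1/16

ABO cross OO × BO → 1/2 O, 1/2 B.
So P(type O) = 1/2 per child.
P(not type O) = 1/2 for one child; (1/2)^4 = 1/16.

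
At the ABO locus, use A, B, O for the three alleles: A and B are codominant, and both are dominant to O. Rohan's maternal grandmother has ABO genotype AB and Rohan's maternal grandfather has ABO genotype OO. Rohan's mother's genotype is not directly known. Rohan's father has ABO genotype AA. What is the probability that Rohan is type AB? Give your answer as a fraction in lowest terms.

Rohan's mother's ABO genotype from AB × OO: 1/2 AO, 1/2 BO.
Crossing each possibility with the father AA and summing P(type AB): 1/2·0 + 1/2·1/2 = 1/4.

1/4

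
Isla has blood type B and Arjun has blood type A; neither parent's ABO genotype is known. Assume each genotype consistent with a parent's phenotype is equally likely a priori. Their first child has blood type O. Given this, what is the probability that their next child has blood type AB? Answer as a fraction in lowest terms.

Possible genotypes: Isla ∈ {I^B I^B, I^B i}; Arjun ∈ {I^A I^A, I^A i}.
Weight each parental genotype pair by prior × P(type-O child):
  I^B i × I^A i: posterior weight 1; P(next child type AB) = 1/4.
Weighted sum = 1/4.

1/4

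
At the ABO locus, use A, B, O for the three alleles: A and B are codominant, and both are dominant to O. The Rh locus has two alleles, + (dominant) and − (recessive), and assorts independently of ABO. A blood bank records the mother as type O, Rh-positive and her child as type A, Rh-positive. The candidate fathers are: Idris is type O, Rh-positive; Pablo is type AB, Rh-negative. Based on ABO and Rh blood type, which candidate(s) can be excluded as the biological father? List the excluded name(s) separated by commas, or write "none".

A candidate is excluded only if no genotype consistent with his phenotype could produce a type A, Rh-positive child with a type O, Rh-positive mother.
Idris (type O, Rh+): no genotype consistent with that phenotype can produce a type-A Rh+ child with a type-O mother.

Idris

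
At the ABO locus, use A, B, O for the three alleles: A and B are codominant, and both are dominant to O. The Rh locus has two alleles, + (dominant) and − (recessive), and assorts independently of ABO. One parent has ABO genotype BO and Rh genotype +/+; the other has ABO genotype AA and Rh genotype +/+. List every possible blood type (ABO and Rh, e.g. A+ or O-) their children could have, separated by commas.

A+, AB+

Gametes from BO × AA give offspring ABO genotypes AB, AO, i.e. phenotypes A, AB.
Rh cross +/+ × +/+ → phenotypes Rh+.
Combining independently: A+, AB+.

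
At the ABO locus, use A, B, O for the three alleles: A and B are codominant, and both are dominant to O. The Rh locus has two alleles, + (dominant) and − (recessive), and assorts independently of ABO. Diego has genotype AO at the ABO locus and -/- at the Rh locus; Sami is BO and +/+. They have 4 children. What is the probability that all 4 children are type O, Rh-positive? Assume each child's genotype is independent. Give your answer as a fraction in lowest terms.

1/256

ABO cross AO × BO → 1/4 O, 1/4 A, 1/4 B, 1/4 AB.
Rh cross -/- × +/+ → 1 Rh+; so P(type O, Rh-positive) = 1/4 × 1 = 1/4 per child.
All 4 independent: (1/4)^4 = 1/256.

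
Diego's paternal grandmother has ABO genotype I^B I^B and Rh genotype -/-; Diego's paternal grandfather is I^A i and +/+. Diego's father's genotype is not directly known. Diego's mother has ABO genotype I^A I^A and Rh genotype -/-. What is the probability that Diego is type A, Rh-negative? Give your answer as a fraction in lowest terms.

Diego's father's ABO genotype from I^B I^B × I^A i: 1/2 I^A I^B, 1/2 I^B i.
Crossing each possibility with the mother I^A I^A and summing P(type A): 1/2·1/2 + 1/2·1/2 = 1/2.
Similarly for Rh via the father's Rh distribution: P(Rh-) = 1/2.
Independent loci: 1/2 × 1/2 = 1/4.

1/4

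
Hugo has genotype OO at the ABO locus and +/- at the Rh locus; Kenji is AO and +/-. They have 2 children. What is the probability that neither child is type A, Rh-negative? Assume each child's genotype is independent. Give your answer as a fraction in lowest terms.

ABO cross OO × AO → 1/2 O, 1/2 A.
Rh cross +/- × +/- → 3/4 Rh+, 1/4 Rh-; so P(type A, Rh-negative) = 1/2 × 1/4 = 1/8 per child.
P(not type A, Rh-negative) = 7/8 for one child; (7/8)^2 = 49/64.

49/64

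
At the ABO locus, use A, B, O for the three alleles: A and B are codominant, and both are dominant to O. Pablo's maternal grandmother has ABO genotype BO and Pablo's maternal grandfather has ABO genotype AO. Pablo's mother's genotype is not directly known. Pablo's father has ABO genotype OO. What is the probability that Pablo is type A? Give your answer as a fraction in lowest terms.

Pablo's mother's ABO genotype from BO × AO: 1/4 AB, 1/4 AO, 1/4 BO, 1/4 OO.
Crossing each possibility with the father OO and summing P(type A): 1/4·1/2 + 1/4·1/2 + 1/4·0 + 1/4·0 = 1/4.

1/4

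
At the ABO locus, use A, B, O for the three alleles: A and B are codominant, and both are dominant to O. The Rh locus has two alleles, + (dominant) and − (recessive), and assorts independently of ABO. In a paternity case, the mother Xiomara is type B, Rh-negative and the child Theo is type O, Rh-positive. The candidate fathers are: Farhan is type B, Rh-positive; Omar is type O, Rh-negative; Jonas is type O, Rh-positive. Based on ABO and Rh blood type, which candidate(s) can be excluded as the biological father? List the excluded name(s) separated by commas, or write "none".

Omar

A candidate is excluded only if no genotype consistent with his phenotype could produce a type O, Rh-positive child with a type B, Rh-negative mother.
Omar (type O, Rh-): no genotype consistent with that phenotype can produce a type-O Rh+ child with a type-B mother.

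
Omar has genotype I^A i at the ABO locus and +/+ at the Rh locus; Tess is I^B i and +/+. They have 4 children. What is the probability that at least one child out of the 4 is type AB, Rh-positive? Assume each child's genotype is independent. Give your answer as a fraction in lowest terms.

175/256

ABO cross I^A i × I^B i → 1/4 O, 1/4 A, 1/4 B, 1/4 AB.
Rh cross +/+ × +/+ → 1 Rh+; so P(type AB, Rh-positive) = 1/4 × 1 = 1/4 per child.
P(none) = (3/4)^4 = 81/256; P(at least one) = 1 − 81/256 = 175/256.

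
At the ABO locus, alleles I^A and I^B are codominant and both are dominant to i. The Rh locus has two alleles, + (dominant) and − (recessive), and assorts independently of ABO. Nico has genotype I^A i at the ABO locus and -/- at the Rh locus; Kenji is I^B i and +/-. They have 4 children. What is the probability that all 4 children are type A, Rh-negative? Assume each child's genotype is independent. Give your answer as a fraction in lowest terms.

1/4096

ABO cross I^A i × I^B i → 1/4 O, 1/4 A, 1/4 B, 1/4 AB.
Rh cross -/- × +/- → 1/2 Rh+, 1/2 Rh-; so P(type A, Rh-negative) = 1/4 × 1/2 = 1/8 per child.
All 4 independent: (1/8)^4 = 1/4096.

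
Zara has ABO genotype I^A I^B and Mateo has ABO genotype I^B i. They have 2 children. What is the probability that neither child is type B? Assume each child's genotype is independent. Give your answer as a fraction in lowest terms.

ABO cross I^A I^B × I^B i → 1/4 A, 1/2 B, 1/4 AB.
So P(type B) = 1/2 per child.
P(not type B) = 1/2 for one child; (1/2)^2 = 1/4.

1/4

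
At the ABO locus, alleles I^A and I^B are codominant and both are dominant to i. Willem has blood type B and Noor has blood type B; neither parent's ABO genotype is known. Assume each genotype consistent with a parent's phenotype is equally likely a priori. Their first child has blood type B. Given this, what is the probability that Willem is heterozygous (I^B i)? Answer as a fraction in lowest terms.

Possible genotypes: Willem ∈ {I^B I^B, I^B i}; Noor ∈ {I^B I^B, I^B i}.
Weight each parental genotype pair by prior × P(type-B child):
  I^B I^B × I^B I^B: posterior weight 4/15.
  I^B I^B × I^B i: posterior weight 4/15.
  I^B i × I^B I^B: posterior weight 4/15.
  I^B i × I^B i: posterior weight 1/5.
Sum the posterior weight over pairs where Willem is I^B i: 7/15.

7/15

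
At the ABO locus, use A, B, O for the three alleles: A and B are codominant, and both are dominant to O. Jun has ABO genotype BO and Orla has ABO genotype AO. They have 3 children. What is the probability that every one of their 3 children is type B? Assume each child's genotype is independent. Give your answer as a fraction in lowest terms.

1/64

ABO cross BO × AO → 1/4 O, 1/4 A, 1/4 B, 1/4 AB.
So P(type B) = 1/4 per child.
All 3 independent: (1/4)^3 = 1/64.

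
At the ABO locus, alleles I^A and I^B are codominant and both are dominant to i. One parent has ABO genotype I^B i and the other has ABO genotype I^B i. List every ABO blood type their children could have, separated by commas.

Gametes from I^B i × I^B i give offspring ABO genotypes I^B I^B, I^B i, i i, i.e. phenotypes O, B.

O, B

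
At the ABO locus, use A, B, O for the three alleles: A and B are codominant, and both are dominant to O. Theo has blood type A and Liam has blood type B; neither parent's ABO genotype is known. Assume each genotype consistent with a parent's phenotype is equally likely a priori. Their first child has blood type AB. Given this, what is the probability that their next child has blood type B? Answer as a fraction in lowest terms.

5/36

Possible genotypes: Theo ∈ {AA, AO}; Liam ∈ {BB, BO}.
Weight each parental genotype pair by prior × P(type-AB child):
  AA × BB: posterior weight 4/9; P(next child type B) = 0.
  AA × BO: posterior weight 2/9; P(next child type B) = 0.
  AO × BB: posterior weight 2/9; P(next child type B) = 1/2.
  AO × BO: posterior weight 1/9; P(next child type B) = 1/4.
Weighted sum = 5/36.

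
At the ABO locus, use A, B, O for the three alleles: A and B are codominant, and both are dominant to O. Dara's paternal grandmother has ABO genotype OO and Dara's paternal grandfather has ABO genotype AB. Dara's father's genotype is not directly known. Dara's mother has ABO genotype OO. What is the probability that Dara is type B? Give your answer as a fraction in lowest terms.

Dara's father's ABO genotype from OO × AB: 1/2 AO, 1/2 BO.
Crossing each possibility with the mother OO and summing P(type B): 1/2·0 + 1/2·1/2 = 1/4.

1/4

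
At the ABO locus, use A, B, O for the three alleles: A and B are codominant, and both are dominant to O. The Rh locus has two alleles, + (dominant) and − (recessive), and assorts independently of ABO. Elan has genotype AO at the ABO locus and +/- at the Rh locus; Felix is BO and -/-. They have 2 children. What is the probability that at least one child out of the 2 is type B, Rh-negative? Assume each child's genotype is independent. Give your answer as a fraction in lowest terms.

15/64

ABO cross AO × BO → 1/4 O, 1/4 A, 1/4 B, 1/4 AB.
Rh cross +/- × -/- → 1/2 Rh+, 1/2 Rh-; so P(type B, Rh-negative) = 1/4 × 1/2 = 1/8 per child.
P(none) = (7/8)^2 = 49/64; P(at least one) = 1 − 49/64 = 15/64.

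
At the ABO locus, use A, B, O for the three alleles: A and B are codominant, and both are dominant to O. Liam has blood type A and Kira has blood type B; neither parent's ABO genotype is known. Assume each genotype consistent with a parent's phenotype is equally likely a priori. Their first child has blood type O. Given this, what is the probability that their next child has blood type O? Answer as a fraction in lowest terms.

Possible genotypes: Liam ∈ {AA, AO}; Kira ∈ {BB, BO}.
Weight each parental genotype pair by prior × P(type-O child):
  AO × BO: posterior weight 1; P(next child type O) = 1/4.
Weighted sum = 1/4.

1/4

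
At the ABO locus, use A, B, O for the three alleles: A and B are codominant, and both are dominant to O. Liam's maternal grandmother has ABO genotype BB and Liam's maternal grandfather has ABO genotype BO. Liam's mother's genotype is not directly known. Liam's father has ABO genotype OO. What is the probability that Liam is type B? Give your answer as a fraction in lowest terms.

3/4

Liam's mother's ABO genotype from BB × BO: 1/2 BB, 1/2 BO.
Crossing each possibility with the father OO and summing P(type B): 1/2·1 + 1/2·1/2 = 3/4.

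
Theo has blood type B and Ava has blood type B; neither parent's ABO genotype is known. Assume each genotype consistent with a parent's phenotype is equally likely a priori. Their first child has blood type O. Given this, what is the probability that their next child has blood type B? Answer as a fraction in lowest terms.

3/4

Possible genotypes: Theo ∈ {I^B I^B, I^B i}; Ava ∈ {I^B I^B, I^B i}.
Weight each parental genotype pair by prior × P(type-O child):
  I^B i × I^B i: posterior weight 1; P(next child type B) = 3/4.
Weighted sum = 3/4.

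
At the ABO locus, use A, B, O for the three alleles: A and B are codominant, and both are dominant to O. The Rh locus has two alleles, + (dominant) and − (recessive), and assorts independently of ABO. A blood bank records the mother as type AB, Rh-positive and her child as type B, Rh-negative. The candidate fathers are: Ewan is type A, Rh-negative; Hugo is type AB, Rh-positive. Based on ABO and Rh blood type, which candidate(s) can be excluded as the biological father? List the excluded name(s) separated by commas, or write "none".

none

A candidate is excluded only if no genotype consistent with his phenotype could produce a type B, Rh-negative child with a type AB, Rh-positive mother.
Every candidate has at least one consistent genotype combination, so none can be excluded.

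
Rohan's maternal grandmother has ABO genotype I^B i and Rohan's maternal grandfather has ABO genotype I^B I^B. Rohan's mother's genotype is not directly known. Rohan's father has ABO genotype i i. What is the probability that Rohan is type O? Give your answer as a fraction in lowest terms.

Rohan's mother's ABO genotype from I^B i × I^B I^B: 1/2 I^B I^B, 1/2 I^B i.
Crossing each possibility with the father i i and summing P(type O): 1/2·0 + 1/2·1/2 = 1/4.

1/4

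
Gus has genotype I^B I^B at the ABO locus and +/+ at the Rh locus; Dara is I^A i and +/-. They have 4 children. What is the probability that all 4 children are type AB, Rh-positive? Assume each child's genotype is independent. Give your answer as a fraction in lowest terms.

ABO cross I^B I^B × I^A i → 1/2 B, 1/2 AB.
Rh cross +/+ × +/- → 1 Rh+; so P(type AB, Rh-positive) = 1/2 × 1 = 1/2 per child.
All 4 independent: (1/2)^4 = 1/16.

1/16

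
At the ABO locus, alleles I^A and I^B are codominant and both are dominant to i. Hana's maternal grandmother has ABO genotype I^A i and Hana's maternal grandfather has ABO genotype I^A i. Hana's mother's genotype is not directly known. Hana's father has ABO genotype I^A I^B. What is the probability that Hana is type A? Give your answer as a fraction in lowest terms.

1/2

Hana's mother's ABO genotype from I^A i × I^A i: 1/4 I^A I^A, 1/2 I^A i, 1/4 i i.
Crossing each possibility with the father I^A I^B and summing P(type A): 1/4·1/2 + 1/2·1/2 + 1/4·1/2 = 1/2.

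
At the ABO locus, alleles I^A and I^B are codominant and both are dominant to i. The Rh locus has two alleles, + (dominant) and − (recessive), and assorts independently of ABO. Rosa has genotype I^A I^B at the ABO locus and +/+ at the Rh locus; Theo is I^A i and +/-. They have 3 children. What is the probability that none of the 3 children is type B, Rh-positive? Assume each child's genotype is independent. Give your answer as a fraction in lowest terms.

27/64

ABO cross I^A I^B × I^A i → 1/2 A, 1/4 B, 1/4 AB.
Rh cross +/+ × +/- → 1 Rh+; so P(type B, Rh-positive) = 1/4 × 1 = 1/4 per child.
P(not type B, Rh-positive) = 3/4 for one child; (3/4)^3 = 27/64.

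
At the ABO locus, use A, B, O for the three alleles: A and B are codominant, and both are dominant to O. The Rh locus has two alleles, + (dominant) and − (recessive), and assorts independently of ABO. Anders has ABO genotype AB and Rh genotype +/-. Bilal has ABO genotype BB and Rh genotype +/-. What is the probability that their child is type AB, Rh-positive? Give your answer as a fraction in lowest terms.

ABO cross AB × BB → offspring phenotypes: 1/2 B, 1/2 AB.
Rh cross +/- × +/- → 3/4 Rh+, 1/4 Rh-.
Independent loci: P(type AB, Rh-positive) = 1/2 × 3/4 = 3/8.

3/8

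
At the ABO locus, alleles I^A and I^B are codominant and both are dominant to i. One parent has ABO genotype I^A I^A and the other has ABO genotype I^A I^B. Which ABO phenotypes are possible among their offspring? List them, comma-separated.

A, AB

Gametes from I^A I^A × I^A I^B give offspring ABO genotypes I^A I^A, I^A I^B, i.e. phenotypes A, AB.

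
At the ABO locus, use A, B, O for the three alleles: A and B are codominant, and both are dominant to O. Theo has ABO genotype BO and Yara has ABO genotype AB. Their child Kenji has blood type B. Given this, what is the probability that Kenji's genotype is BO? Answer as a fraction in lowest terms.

1/2

Cross BO × AB → 1/4 AB, 1/4 AO, 1/4 BB, 1/4 BO.
Type-B genotypes among offspring: BB (1/4), BO (1/4); total 1/2.
P(BO | type B) = (1/4) / (1/2) = 1/2.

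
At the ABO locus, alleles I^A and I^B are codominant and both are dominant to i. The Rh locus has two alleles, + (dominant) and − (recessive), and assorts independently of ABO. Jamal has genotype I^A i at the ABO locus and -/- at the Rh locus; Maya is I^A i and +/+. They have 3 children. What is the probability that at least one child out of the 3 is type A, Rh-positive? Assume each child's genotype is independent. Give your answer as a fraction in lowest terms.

ABO cross I^A i × I^A i → 1/4 O, 3/4 A.
Rh cross -/- × +/+ → 1 Rh+; so P(type A, Rh-positive) = 3/4 × 1 = 3/4 per child.
P(none) = (1/4)^3 = 1/64; P(at least one) = 1 − 1/64 = 63/64.

63/64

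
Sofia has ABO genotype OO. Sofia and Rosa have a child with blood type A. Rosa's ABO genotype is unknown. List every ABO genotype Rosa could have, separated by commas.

For each candidate genotype of Rosa, check whether crossing it with OO can produce every observed child phenotype.
  AA → possible child types {A} ✓
  AB → possible child types {A, B} ✓
  AO → possible child types {O, A} ✓
  BB → possible child types {B} ✗
  BO → possible child types {O, B} ✗
  OO → possible child types {O} ✗

AA, AB, AO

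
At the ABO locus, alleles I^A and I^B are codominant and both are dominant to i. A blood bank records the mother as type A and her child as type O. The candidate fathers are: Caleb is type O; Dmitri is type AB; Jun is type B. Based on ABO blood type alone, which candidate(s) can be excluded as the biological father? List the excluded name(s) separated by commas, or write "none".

Dmitri

A candidate is excluded only if no genotype consistent with his phenotype could produce a type O child with a type A mother.
Dmitri (type AB): no genotype consistent with that phenotype can produce a type-O child with a type-A mother.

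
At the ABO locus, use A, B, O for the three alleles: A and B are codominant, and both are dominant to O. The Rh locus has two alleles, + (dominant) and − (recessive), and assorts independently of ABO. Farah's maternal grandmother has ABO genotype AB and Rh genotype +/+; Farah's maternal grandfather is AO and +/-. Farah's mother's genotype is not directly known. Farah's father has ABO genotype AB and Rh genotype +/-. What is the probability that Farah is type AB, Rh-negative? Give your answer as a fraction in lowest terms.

3/64

Farah's mother's ABO genotype from AB × AO: 1/4 AA, 1/4 AB, 1/4 AO, 1/4 BO.
Crossing each possibility with the father AB and summing P(type AB): 1/4·1/2 + 1/4·1/2 + 1/4·1/4 + 1/4·1/4 = 3/8.
Similarly for Rh via the mother's Rh distribution: P(Rh-) = 1/8.
Independent loci: 3/8 × 1/8 = 3/64.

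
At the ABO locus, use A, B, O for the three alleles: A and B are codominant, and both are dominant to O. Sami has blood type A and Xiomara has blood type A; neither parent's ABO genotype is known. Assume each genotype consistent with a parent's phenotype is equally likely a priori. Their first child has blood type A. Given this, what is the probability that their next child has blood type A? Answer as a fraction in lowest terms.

Possible genotypes: Sami ∈ {AA, AO}; Xiomara ∈ {AA, AO}.
Weight each parental genotype pair by prior × P(type-A child):
  AA × AA: posterior weight 4/15; P(next child type A) = 1.
  AA × AO: posterior weight 4/15; P(next child type A) = 1.
  AO × AA: posterior weight 4/15; P(next child type A) = 1.
  AO × AO: posterior weight 1/5; P(next child type A) = 3/4.
Weighted sum = 19/20.

19/20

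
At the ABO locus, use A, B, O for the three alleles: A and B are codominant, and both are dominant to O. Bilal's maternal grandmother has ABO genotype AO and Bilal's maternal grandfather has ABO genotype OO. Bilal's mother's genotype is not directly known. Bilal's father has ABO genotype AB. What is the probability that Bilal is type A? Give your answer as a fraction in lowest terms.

Bilal's mother's ABO genotype from AO × OO: 1/2 AO, 1/2 OO.
Crossing each possibility with the father AB and summing P(type A): 1/2·1/2 + 1/2·1/2 = 1/2.

1/2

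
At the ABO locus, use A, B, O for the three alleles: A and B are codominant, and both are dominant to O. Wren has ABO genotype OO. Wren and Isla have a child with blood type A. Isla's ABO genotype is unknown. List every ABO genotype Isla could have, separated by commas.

For each candidate genotype of Isla, check whether crossing it with OO can produce every observed child phenotype.
  AA → possible child types {A} ✓
  AB → possible child types {A, B} ✓
  AO → possible child types {O, A} ✓
  BB → possible child types {B} ✗
  BO → possible child types {O, B} ✗
  OO → possible child types {O} ✗

AA, AB, AO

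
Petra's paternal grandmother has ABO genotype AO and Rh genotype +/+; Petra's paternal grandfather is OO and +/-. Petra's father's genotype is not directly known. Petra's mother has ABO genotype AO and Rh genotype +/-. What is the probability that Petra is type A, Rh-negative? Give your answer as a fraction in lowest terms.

5/64

Petra's father's ABO genotype from AO × OO: 1/2 AO, 1/2 OO.
Crossing each possibility with the mother AO and summing P(type A): 1/2·3/4 + 1/2·1/2 = 5/8.
Similarly for Rh via the father's Rh distribution: P(Rh-) = 1/8.
Independent loci: 5/8 × 1/8 = 5/64.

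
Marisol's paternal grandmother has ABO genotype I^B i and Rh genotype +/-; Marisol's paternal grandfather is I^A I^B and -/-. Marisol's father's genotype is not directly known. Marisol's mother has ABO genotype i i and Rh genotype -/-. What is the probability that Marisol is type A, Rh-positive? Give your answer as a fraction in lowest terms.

1/16

Marisol's father's ABO genotype from I^B i × I^A I^B: 1/4 I^A I^B, 1/4 I^A i, 1/4 I^B I^B, 1/4 I^B i.
Crossing each possibility with the mother i i and summing P(type A): 1/4·1/2 + 1/4·1/2 + 1/4·0 + 1/4·0 = 1/4.
Similarly for Rh via the father's Rh distribution: P(Rh+) = 1/4.
Independent loci: 1/4 × 1/4 = 1/16.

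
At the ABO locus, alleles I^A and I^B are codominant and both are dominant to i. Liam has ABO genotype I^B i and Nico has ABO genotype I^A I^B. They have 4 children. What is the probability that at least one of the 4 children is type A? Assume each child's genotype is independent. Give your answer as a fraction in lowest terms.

175/256

ABO cross I^B i × I^A I^B → 1/4 A, 1/2 B, 1/4 AB.
So P(type A) = 1/4 per child.
P(none) = (3/4)^4 = 81/256; P(at least one) = 1 − 81/256 = 175/256.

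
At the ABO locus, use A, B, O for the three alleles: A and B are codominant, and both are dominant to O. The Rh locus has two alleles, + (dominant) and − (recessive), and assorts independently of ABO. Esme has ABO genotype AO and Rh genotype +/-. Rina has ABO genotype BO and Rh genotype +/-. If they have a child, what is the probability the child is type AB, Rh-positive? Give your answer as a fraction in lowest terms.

ABO cross AO × BO → offspring phenotypes: 1/4 O, 1/4 A, 1/4 B, 1/4 AB.
Rh cross +/- × +/- → 3/4 Rh+, 1/4 Rh-.
Independent loci: P(type AB, Rh-positive) = 1/4 × 3/4 = 3/16.

3/16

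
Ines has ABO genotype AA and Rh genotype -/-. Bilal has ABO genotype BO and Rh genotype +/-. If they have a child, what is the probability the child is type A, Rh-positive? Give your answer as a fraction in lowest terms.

1/4

ABO cross AA × BO → offspring phenotypes: 1/2 A, 1/2 AB.
Rh cross -/- × +/- → 1/2 Rh+, 1/2 Rh-.
Independent loci: P(type A, Rh-positive) = 1/2 × 1/2 = 1/4.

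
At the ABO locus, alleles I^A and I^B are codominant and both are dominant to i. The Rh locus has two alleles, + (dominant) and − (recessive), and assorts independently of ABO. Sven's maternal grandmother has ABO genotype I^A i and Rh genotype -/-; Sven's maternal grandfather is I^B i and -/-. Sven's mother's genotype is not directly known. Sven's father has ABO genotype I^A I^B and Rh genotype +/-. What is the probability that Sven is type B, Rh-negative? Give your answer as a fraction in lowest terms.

3/16

Sven's mother's ABO genotype from I^A i × I^B i: 1/4 I^A I^B, 1/4 I^A i, 1/4 I^B i, 1/4 i i.
Crossing each possibility with the father I^A I^B and summing P(type B): 1/4·1/4 + 1/4·1/4 + 1/4·1/2 + 1/4·1/2 = 3/8.
Similarly for Rh via the mother's Rh distribution: P(Rh-) = 1/2.
Independent loci: 3/8 × 1/2 = 3/16.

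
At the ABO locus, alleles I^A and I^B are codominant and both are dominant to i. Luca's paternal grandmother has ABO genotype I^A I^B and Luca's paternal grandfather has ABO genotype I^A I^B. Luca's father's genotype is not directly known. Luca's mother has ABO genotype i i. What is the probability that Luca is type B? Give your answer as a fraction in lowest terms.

1/2

Luca's father's ABO genotype from I^A I^B × I^A I^B: 1/4 I^A I^A, 1/2 I^A I^B, 1/4 I^B I^B.
Crossing each possibility with the mother i i and summing P(type B): 1/4·0 + 1/2·1/2 + 1/4·1 = 1/2.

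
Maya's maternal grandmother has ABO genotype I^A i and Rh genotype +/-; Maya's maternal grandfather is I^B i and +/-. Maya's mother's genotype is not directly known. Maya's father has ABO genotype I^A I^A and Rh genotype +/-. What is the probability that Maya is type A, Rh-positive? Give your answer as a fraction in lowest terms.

Maya's mother's ABO genotype from I^A i × I^B i: 1/4 I^A I^B, 1/4 I^A i, 1/4 I^B i, 1/4 i i.
Crossing each possibility with the father I^A I^A and summing P(type A): 1/4·1/2 + 1/4·1 + 1/4·1/2 + 1/4·1 = 3/4.
Similarly for Rh via the mother's Rh distribution: P(Rh+) = 3/4.
Independent loci: 3/4 × 3/4 = 9/16.

9/16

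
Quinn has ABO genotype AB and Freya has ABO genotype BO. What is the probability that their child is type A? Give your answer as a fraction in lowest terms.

ABO cross AB × BO → offspring phenotypes: 1/4 A, 1/2 B, 1/4 AB.
So P(type A) = 1/4.

1/4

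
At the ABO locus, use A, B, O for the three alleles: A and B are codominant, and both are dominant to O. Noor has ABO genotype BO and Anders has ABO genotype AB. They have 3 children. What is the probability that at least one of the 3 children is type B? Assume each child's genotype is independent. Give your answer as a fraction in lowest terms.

ABO cross BO × AB → 1/4 A, 1/2 B, 1/4 AB.
So P(type B) = 1/2 per child.
P(none) = (1/2)^3 = 1/8; P(at least one) = 1 − 1/8 = 7/8.

7/8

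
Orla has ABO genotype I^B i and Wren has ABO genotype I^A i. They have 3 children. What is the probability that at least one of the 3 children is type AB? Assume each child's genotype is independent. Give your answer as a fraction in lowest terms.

37/64

ABO cross I^B i × I^A i → 1/4 O, 1/4 A, 1/4 B, 1/4 AB.
So P(type AB) = 1/4 per child.
P(none) = (3/4)^3 = 27/64; P(at least one) = 1 − 27/64 = 37/64.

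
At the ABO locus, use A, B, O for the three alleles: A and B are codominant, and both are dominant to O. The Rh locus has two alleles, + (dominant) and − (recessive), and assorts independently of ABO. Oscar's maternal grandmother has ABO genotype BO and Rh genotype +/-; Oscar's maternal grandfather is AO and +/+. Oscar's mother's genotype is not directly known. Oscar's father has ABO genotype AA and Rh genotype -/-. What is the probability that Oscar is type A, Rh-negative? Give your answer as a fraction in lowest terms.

Oscar's mother's ABO genotype from BO × AO: 1/4 AB, 1/4 AO, 1/4 BO, 1/4 OO.
Crossing each possibility with the father AA and summing P(type A): 1/4·1/2 + 1/4·1 + 1/4·1/2 + 1/4·1 = 3/4.
Similarly for Rh via the mother's Rh distribution: P(Rh-) = 1/4.
Independent loci: 3/4 × 1/4 = 3/16.

3/16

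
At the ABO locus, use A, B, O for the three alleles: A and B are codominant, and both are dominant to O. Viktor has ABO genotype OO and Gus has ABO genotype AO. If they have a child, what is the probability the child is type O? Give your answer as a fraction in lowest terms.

1/2

ABO cross OO × AO → offspring phenotypes: 1/2 O, 1/2 A.
So P(type O) = 1/2.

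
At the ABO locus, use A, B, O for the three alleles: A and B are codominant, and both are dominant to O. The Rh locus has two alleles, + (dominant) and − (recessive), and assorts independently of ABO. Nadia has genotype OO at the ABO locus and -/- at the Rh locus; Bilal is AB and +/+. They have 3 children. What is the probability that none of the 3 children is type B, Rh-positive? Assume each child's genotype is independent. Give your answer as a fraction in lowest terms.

ABO cross OO × AB → 1/2 A, 1/2 B.
Rh cross -/- × +/+ → 1 Rh+; so P(type B, Rh-positive) = 1/2 × 1 = 1/2 per child.
P(not type B, Rh-positive) = 1/2 for one child; (1/2)^3 = 1/8.

1/8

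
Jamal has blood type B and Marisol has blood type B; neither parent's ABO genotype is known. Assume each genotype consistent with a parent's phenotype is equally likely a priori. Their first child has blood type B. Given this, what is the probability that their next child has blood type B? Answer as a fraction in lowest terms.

Possible genotypes: Jamal ∈ {I^B I^B, I^B i}; Marisol ∈ {I^B I^B, I^B i}.
Weight each parental genotype pair by prior × P(type-B child):
  I^B I^B × I^B I^B: posterior weight 4/15; P(next child type B) = 1.
  I^B I^B × I^B i: posterior weight 4/15; P(next child type B) = 1.
  I^B i × I^B I^B: posterior weight 4/15; P(next child type B) = 1.
  I^B i × I^B i: posterior weight 1/5; P(next child type B) = 3/4.
Weighted sum = 19/20.

19/20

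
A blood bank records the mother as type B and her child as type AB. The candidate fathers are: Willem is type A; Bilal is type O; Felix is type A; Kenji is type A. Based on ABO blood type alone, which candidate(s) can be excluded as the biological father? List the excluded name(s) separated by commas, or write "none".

Bilal

A candidate is excluded only if no genotype consistent with his phenotype could produce a type AB child with a type B mother.
Bilal (type O): no genotype consistent with that phenotype can produce a type-AB child with a type-B mother.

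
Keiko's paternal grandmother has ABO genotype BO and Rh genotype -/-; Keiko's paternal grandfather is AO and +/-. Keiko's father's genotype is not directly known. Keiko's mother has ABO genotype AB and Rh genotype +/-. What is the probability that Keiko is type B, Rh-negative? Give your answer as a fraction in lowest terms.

Keiko's father's ABO genotype from BO × AO: 1/4 AB, 1/4 AO, 1/4 BO, 1/4 OO.
Crossing each possibility with the mother AB and summing P(type B): 1/4·1/4 + 1/4·1/4 + 1/4·1/2 + 1/4·1/2 = 3/8.
Similarly for Rh via the father's Rh distribution: P(Rh-) = 3/8.
Independent loci: 3/8 × 3/8 = 9/64.

9/64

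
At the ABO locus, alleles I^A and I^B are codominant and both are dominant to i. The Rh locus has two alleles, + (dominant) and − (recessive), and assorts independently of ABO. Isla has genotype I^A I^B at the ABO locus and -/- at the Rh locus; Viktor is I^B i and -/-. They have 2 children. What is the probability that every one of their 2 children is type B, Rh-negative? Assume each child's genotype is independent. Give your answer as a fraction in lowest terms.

ABO cross I^A I^B × I^B i → 1/4 A, 1/2 B, 1/4 AB.
Rh cross -/- × -/- → 1 Rh-; so P(type B, Rh-negative) = 1/2 × 1 = 1/2 per child.
All 2 independent: (1/2)^2 = 1/4.

1/4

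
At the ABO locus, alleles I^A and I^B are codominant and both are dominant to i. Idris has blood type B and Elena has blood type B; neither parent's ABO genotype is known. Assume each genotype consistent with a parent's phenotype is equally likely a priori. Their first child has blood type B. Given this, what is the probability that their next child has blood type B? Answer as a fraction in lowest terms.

19/20

Possible genotypes: Idris ∈ {I^B I^B, I^B i}; Elena ∈ {I^B I^B, I^B i}.
Weight each parental genotype pair by prior × P(type-B child):
  I^B I^B × I^B I^B: posterior weight 4/15; P(next child type B) = 1.
  I^B I^B × I^B i: posterior weight 4/15; P(next child type B) = 1.
  I^B i × I^B I^B: posterior weight 4/15; P(next child type B) = 1.
  I^B i × I^B i: posterior weight 1/5; P(next child type B) = 3/4.
Weighted sum = 19/20.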